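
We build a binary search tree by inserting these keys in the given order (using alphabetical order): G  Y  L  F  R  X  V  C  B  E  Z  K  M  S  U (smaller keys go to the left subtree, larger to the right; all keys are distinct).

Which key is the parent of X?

R

G: root
Y: right child of G (depth 1)
L: left child of Y (depth 2)
F: left child of G (depth 1)
R: right child of L (depth 3)
X: right child of R (depth 4)
V: left child of X (depth 5)
C: left child of F (depth 2)
B: left child of C (depth 3)
E: right child of C (depth 3)
Z: right child of Y (depth 2)
K: left child of L (depth 3)
M: left child of R (depth 4)
S: left child of V (depth 6)
U: right child of S (depth 7)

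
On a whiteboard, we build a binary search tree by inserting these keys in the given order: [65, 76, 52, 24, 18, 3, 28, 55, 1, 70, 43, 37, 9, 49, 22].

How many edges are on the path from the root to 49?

5

Resulting structure (node: left, right):
  65: L=52, R=76
  76: L=70, R=–
  52: L=24, R=55
  24: L=18, R=28
  18: L=3, R=22
  3: L=1, R=9
  28: L=–, R=43
  55: L=–, R=–
  1: L=–, R=–
  70: L=–, R=–
  43: L=37, R=49
  37: L=–, R=–
  9: L=–, R=–
  49: L=–, R=–
  22: L=–, R=–

Path to 49: 65 → 52 → 24 → 28 → 43 → 49, which is 5 edges.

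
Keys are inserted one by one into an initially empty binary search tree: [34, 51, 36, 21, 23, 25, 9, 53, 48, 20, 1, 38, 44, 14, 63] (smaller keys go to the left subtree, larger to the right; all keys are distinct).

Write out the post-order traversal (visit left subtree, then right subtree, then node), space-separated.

1 14 20 9 25 23 21 44 38 48 36 63 53 51 34

Insert 34: tree is empty, so 34 becomes the root.
Insert 51: 51 > 34 → go right. Place as right child of 34.
Insert 36: 36 > 34 → go right; 36 < 51 → go left. Place as left child of 51.
Insert 21: 21 < 34 → go left. Place as left child of 34.
Insert 23: 23 < 34 → go left; 23 > 21 → go right. Place as right child of 21.
Insert 25: 25 < 34 → go left; 25 > 21 → go right; 25 > 23 → go right. Place as right child of 23.
Insert 9: 9 < 34 → go left; 9 < 21 → go left. Place as left child of 21.
Insert 53: 53 > 34 → go right; 53 > 51 → go right. Place as right child of 51.
Insert 48: 48 > 34 → go right; 48 < 51 → go left; 48 > 36 → go right. Place as right child of 36.
Insert 20: 20 < 34 → go left; 20 < 21 → go left; 20 > 9 → go right. Place as right child of 9.
Insert 1: 1 < 34 → go left; 1 < 21 → go left; 1 < 9 → go left. Place as left child of 9.
Insert 38: 38 > 34 → go right; 38 < 51 → go left; 38 > 36 → go right; 38 < 48 → go left. Place as left child of 48.
Insert 44: 44 > 34 → go right; 44 < 51 → go left; 44 > 36 → go right; 44 < 48 → go left; 44 > 38 → go right. Place as right child of 38.
Insert 14: 14 < 34 → go left; 14 < 21 → go left; 14 > 9 → go right; 14 < 20 → go left. Place as left child of 20.
Insert 63: 63 > 34 → go right; 63 > 51 → go right; 63 > 53 → go right. Place as right child of 53.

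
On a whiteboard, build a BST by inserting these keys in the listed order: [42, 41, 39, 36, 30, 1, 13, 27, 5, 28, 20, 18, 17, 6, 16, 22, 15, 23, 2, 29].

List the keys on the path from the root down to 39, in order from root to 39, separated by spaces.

42: root
41: left child of 42 (depth 1)
39: left child of 41 (depth 2)
36: left child of 39 (depth 3)
30: left child of 36 (depth 4)
1: left child of 30 (depth 5)
13: right child of 1 (depth 6)
27: right child of 13 (depth 7)
5: left child of 13 (depth 7)
28: right child of 27 (depth 8)
20: left child of 27 (depth 8)
18: left child of 20 (depth 9)
17: left child of 18 (depth 10)
6: right child of 5 (depth 8)
16: left child of 17 (depth 11)
22: right child of 20 (depth 9)
15: left child of 16 (depth 12)
23: right child of 22 (depth 10)
2: left child of 5 (depth 8)
29: right child of 28 (depth 9)

42 41 39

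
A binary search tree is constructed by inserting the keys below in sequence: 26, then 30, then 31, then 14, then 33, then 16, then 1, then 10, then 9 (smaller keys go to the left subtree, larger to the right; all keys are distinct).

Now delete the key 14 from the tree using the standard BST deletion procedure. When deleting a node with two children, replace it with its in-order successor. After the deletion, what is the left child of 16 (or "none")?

1

Insert 26: tree is empty, so 26 becomes the root.
Insert 30: 30 > 26 → go right. Place as right child of 26.
Insert 31: 31 > 26 → go right; 31 > 30 → go right. Place as right child of 30.
Insert 14: 14 < 26 → go left. Place as left child of 26.
Insert 33: 33 > 26 → go right; 33 > 30 → go right; 33 > 31 → go right. Place as right child of 31.
Insert 16: 16 < 26 → go left; 16 > 14 → go right. Place as right child of 14.
Insert 1: 1 < 26 → go left; 1 < 14 → go left. Place as left child of 14.
Insert 10: 10 < 26 → go left; 10 < 14 → go left; 10 > 1 → go right. Place as right child of 1.
Insert 9: 9 < 26 → go left; 9 < 14 → go left; 9 > 1 → go right; 9 < 10 → go left. Place as left child of 10.

Delete 14 (two children — replace with in-order successor).
After deletion, 16's left child: 1.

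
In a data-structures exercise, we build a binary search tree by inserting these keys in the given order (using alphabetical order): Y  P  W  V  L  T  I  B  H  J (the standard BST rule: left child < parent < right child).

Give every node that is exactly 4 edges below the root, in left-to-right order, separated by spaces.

Y: root
P: left child of Y (depth 1)
W: right child of P (depth 2)
V: left child of W (depth 3)
L: left child of P (depth 2)
T: left child of V (depth 4)
I: left child of L (depth 3)
B: left child of I (depth 4)
H: right child of B (depth 5)
J: right child of I (depth 4)

B J T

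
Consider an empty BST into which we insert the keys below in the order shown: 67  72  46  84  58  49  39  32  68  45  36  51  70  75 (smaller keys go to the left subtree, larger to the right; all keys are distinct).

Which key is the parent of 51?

67: root
72: right child of 67 (depth 1)
46: left child of 67 (depth 1)
84: right child of 72 (depth 2)
58: right child of 46 (depth 2)
49: left child of 58 (depth 3)
39: left child of 46 (depth 2)
32: left child of 39 (depth 3)
68: left child of 72 (depth 2)
45: right child of 39 (depth 3)
36: right child of 32 (depth 4)
51: right child of 49 (depth 4)
70: right child of 68 (depth 3)
75: left child of 84 (depth 3)

49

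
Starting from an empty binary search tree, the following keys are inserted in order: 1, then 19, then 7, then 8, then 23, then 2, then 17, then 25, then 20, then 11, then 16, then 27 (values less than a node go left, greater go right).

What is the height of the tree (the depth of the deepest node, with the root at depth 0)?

1: root
19: right child of 1 (depth 1)
7: left child of 19 (depth 2)
8: right child of 7 (depth 3)
23: right child of 19 (depth 2)
2: left child of 7 (depth 3)
17: right child of 8 (depth 4)
25: right child of 23 (depth 3)
20: left child of 23 (depth 3)
11: left child of 17 (depth 5)
16: right child of 11 (depth 6)
27: right child of 25 (depth 4)

The deepest node is 16 at depth 6.

6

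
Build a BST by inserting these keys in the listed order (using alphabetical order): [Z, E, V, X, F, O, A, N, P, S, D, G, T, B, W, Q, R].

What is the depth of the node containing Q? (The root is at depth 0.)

Z: root
E: left child of Z (depth 1)
V: right child of E (depth 2)
X: right child of V (depth 3)
F: left child of V (depth 3)
O: right child of F (depth 4)
A: left child of E (depth 2)
N: left child of O (depth 5)
P: right child of O (depth 5)
S: right child of P (depth 6)
D: right child of A (depth 3)
G: left child of N (depth 6)
T: right child of S (depth 7)
B: left child of D (depth 4)
W: left child of X (depth 4)
Q: left child of S (depth 7)
R: right child of Q (depth 8)

Path to Q: Z → E → V → F → O → P → S → Q, which is 7 edges.

7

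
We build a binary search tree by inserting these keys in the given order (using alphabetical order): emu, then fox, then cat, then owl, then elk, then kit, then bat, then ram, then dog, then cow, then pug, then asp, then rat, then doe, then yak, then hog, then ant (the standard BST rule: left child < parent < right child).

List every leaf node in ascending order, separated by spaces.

ant doe hog pug yak

emu: root
fox: right child of emu (depth 1)
cat: left child of emu (depth 1)
owl: right child of fox (depth 2)
elk: right child of cat (depth 2)
kit: left child of owl (depth 3)
bat: left child of cat (depth 2)
ram: right child of owl (depth 3)
dog: left child of elk (depth 3)
cow: left child of dog (depth 4)
pug: left child of ram (depth 4)
asp: left child of bat (depth 3)
rat: right child of ram (depth 4)
doe: right child of cow (depth 5)
yak: right child of rat (depth 5)
hog: left child of kit (depth 4)
ant: left child of asp (depth 4)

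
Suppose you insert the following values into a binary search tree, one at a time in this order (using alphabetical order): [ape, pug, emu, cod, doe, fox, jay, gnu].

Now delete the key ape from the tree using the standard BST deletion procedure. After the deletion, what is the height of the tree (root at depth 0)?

ape: root
pug: right child of ape (depth 1)
emu: left child of pug (depth 2)
cod: left child of emu (depth 3)
doe: right child of cod (depth 4)
fox: right child of emu (depth 3)
jay: right child of fox (depth 4)
gnu: left child of jay (depth 5)

Delete ape (at most one child — splice it out).
After deletion, deepest node is gnu at depth 4.

4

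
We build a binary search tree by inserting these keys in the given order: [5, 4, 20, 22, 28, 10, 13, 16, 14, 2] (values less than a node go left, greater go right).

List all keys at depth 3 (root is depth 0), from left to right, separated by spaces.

Insert 5: tree is empty, so 5 becomes the root.
Insert 4: 4 < 5 → go left. Place as left child of 5.
Insert 20: 20 > 5 → go right. Place as right child of 5.
Insert 22: 22 > 5 → go right; 22 > 20 → go right. Place as right child of 20.
Insert 28: 28 > 5 → go right; 28 > 20 → go right; 28 > 22 → go right. Place as right child of 22.
Insert 10: 10 > 5 → go right; 10 < 20 → go left. Place as left child of 20.
Insert 13: 13 > 5 → go right; 13 < 20 → go left; 13 > 10 → go right. Place as right child of 10.
Insert 16: 16 > 5 → go right; 16 < 20 → go left; 16 > 10 → go right; 16 > 13 → go right. Place as right child of 13.
Insert 14: 14 > 5 → go right; 14 < 20 → go left; 14 > 10 → go right; 14 > 13 → go right; 14 < 16 → go left. Place as left child of 16.
Insert 2: 2 < 5 → go left; 2 < 4 → go left. Place as left child of 4.

13 28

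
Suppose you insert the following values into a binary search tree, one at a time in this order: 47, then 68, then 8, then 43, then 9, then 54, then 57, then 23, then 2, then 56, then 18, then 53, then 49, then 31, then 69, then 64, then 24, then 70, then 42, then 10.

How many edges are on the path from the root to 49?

Resulting structure (node: left, right):
  47: L=8, R=68
  68: L=54, R=69
  8: L=2, R=43
  43: L=9, R=–
  9: L=–, R=23
  54: L=53, R=57
  57: L=56, R=64
  23: L=18, R=31
  2: L=–, R=–
  56: L=–, R=–
  18: L=10, R=–
  53: L=49, R=–
  49: L=–, R=–
  31: L=24, R=42
  69: L=–, R=70
  64: L=–, R=–
  24: L=–, R=–
  70: L=–, R=–
  42: L=–, R=–
  10: L=–, R=–

Path to 49: 47 → 68 → 54 → 53 → 49, which is 4 edges.

4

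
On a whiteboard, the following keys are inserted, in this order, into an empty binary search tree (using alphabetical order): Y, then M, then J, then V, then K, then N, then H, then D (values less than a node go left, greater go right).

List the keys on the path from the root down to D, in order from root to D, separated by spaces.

Resulting structure (node: left, right):
  Y: L=M, R=–
  M: L=J, R=V
  J: L=H, R=K
  V: L=N, R=–
  K: L=–, R=–
  N: L=–, R=–
  H: L=D, R=–
  D: L=–, R=–

Y M J H D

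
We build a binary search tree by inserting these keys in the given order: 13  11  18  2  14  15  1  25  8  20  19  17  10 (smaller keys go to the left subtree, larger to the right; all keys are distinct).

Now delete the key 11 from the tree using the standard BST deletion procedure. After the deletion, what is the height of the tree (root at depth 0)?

4

13: root
11: left child of 13 (depth 1)
18: right child of 13 (depth 1)
2: left child of 11 (depth 2)
14: left child of 18 (depth 2)
15: right child of 14 (depth 3)
1: left child of 2 (depth 3)
25: right child of 18 (depth 2)
8: right child of 2 (depth 3)
20: left child of 25 (depth 3)
19: left child of 20 (depth 4)
17: right child of 15 (depth 4)
10: right child of 8 (depth 4)

Delete 11 (at most one child — splice it out).
After deletion, deepest node is 19 at depth 4.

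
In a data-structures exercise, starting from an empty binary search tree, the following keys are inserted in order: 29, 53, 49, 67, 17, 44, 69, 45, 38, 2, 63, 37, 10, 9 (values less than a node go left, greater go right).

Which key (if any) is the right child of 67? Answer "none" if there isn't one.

Insert 29: tree is empty, so 29 becomes the root.
Insert 53: 53 > 29 → go right. Place as right child of 29.
Insert 49: 49 > 29 → go right; 49 < 53 → go left. Place as left child of 53.
Insert 67: 67 > 29 → go right; 67 > 53 → go right. Place as right child of 53.
Insert 17: 17 < 29 → go left. Place as left child of 29.
Insert 44: 44 > 29 → go right; 44 < 53 → go left; 44 < 49 → go left. Place as left child of 49.
Insert 69: 69 > 29 → go right; 69 > 53 → go right; 69 > 67 → go right. Place as right child of 67.
Insert 45: 45 > 29 → go right; 45 < 53 → go left; 45 < 49 → go left; 45 > 44 → go right. Place as right child of 44.
Insert 38: 38 > 29 → go right; 38 < 53 → go left; 38 < 49 → go left; 38 < 44 → go left. Place as left child of 44.
Insert 2: 2 < 29 → go left; 2 < 17 → go left. Place as left child of 17.
Insert 63: 63 > 29 → go right; 63 > 53 → go right; 63 < 67 → go left. Place as left child of 67.
Insert 37: 37 > 29 → go right; 37 < 53 → go left; 37 < 49 → go left; 37 < 44 → go left; 37 < 38 → go left. Place as left child of 38.
Insert 10: 10 < 29 → go left; 10 < 17 → go left; 10 > 2 → go right. Place as right child of 2.
Insert 9: 9 < 29 → go left; 9 < 17 → go left; 9 > 2 → go right; 9 < 10 → go left. Place as left child of 10.

69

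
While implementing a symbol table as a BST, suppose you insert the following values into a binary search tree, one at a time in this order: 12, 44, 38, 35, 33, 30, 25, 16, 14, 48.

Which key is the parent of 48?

44

12: root
44: right child of 12 (depth 1)
38: left child of 44 (depth 2)
35: left child of 38 (depth 3)
33: left child of 35 (depth 4)
30: left child of 33 (depth 5)
25: left child of 30 (depth 6)
16: left child of 25 (depth 7)
14: left child of 16 (depth 8)
48: right child of 44 (depth 2)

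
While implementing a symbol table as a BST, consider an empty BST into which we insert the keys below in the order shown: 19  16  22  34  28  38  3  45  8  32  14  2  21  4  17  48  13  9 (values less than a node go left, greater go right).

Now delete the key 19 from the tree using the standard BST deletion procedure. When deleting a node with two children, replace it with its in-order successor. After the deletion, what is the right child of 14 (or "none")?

Insert 19: tree is empty, so 19 becomes the root.
Insert 16: 16 < 19 → go left. Place as left child of 19.
Insert 22: 22 > 19 → go right. Place as right child of 19.
Insert 34: 34 > 19 → go right; 34 > 22 → go right. Place as right child of 22.
Insert 28: 28 > 19 → go right; 28 > 22 → go right; 28 < 34 → go left. Place as left child of 34.
Insert 38: 38 > 19 → go right; 38 > 22 → go right; 38 > 34 → go right. Place as right child of 34.
Insert 3: 3 < 19 → go left; 3 < 16 → go left. Place as left child of 16.
Insert 45: 45 > 19 → go right; 45 > 22 → go right; 45 > 34 → go right; 45 > 38 → go right. Place as right child of 38.
Insert 8: 8 < 19 → go left; 8 < 16 → go left; 8 > 3 → go right. Place as right child of 3.
Insert 32: 32 > 19 → go right; 32 > 22 → go right; 32 < 34 → go left; 32 > 28 → go right. Place as right child of 28.
Insert 14: 14 < 19 → go left; 14 < 16 → go left; 14 > 3 → go right; 14 > 8 → go right. Place as right child of 8.
Insert 2: 2 < 19 → go left; 2 < 16 → go left; 2 < 3 → go left. Place as left child of 3.
Insert 21: 21 > 19 → go right; 21 < 22 → go left. Place as left child of 22.
Insert 4: 4 < 19 → go left; 4 < 16 → go left; 4 > 3 → go right; 4 < 8 → go left. Place as left child of 8.
Insert 17: 17 < 19 → go left; 17 > 16 → go right. Place as right child of 16.
Insert 48: 48 > 19 → go right; 48 > 22 → go right; 48 > 34 → go right; 48 > 38 → go right; 48 > 45 → go right. Place as right child of 45.
Insert 13: 13 < 19 → go left; 13 < 16 → go left; 13 > 3 → go right; 13 > 8 → go right; 13 < 14 → go left. Place as left child of 14.
Insert 9: 9 < 19 → go left; 9 < 16 → go left; 9 > 3 → go right; 9 > 8 → go right; 9 < 14 → go left; 9 < 13 → go left. Place as left child of 13.

Delete 19 (two children — replace with in-order successor).
After deletion, 14's right child: none.

none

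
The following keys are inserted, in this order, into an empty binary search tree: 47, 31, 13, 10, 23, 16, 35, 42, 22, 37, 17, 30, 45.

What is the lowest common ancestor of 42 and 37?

Resulting structure (node: left, right):
  47: L=31, R=–
  31: L=13, R=35
  13: L=10, R=23
  10: L=–, R=–
  23: L=16, R=30
  16: L=–, R=22
  35: L=–, R=42
  42: L=37, R=45
  22: L=17, R=–
  37: L=–, R=–
  17: L=–, R=–
  30: L=–, R=–
  45: L=–, R=–

Path to 42: 47 → 31 → 35 → 42
Path to 37: 47 → 31 → 35 → 42 → 37
42 lies on both paths and is an ancestor of the other node.

42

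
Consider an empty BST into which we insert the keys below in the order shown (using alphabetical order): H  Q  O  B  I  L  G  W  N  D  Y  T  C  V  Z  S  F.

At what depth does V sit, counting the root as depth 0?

Resulting structure (node: left, right):
  H: L=B, R=Q
  Q: L=O, R=W
  O: L=I, R=–
  B: L=–, R=G
  I: L=–, R=L
  L: L=–, R=N
  G: L=D, R=–
  W: L=T, R=Y
  N: L=–, R=–
  D: L=C, R=F
  Y: L=–, R=Z
  T: L=S, R=V
  C: L=–, R=–
  V: L=–, R=–
  Z: L=–, R=–
  S: L=–, R=–
  F: L=–, R=–

Path to V: H → Q → W → T → V, which is 4 edges.

4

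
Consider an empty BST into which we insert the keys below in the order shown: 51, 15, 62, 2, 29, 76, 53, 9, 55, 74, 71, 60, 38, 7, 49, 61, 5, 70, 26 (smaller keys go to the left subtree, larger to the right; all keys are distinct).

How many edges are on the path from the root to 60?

51: root
15: left child of 51 (depth 1)
62: right child of 51 (depth 1)
2: left child of 15 (depth 2)
29: right child of 15 (depth 2)
76: right child of 62 (depth 2)
53: left child of 62 (depth 2)
9: right child of 2 (depth 3)
55: right child of 53 (depth 3)
74: left child of 76 (depth 3)
71: left child of 74 (depth 4)
60: right child of 55 (depth 4)
38: right child of 29 (depth 3)
7: left child of 9 (depth 4)
49: right child of 38 (depth 4)
61: right child of 60 (depth 5)
5: left child of 7 (depth 5)
70: left child of 71 (depth 5)
26: left child of 29 (depth 3)

Path to 60: 51 → 62 → 53 → 55 → 60, which is 4 edges.

4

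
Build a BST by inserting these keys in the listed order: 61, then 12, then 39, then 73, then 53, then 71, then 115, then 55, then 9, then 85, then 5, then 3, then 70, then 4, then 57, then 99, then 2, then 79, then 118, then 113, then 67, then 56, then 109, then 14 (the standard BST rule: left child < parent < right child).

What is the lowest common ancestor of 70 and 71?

71

Resulting structure (node: left, right):
  61: L=12, R=73
  12: L=9, R=39
  39: L=14, R=53
  73: L=71, R=115
  53: L=–, R=55
  71: L=70, R=–
  115: L=85, R=118
  55: L=–, R=57
  9: L=5, R=–
  85: L=79, R=99
  5: L=3, R=–
  3: L=2, R=4
  70: L=67, R=–
  4: L=–, R=–
  57: L=56, R=–
  99: L=–, R=113
  2: L=–, R=–
  79: L=–, R=–
  118: L=–, R=–
  113: L=109, R=–
  67: L=–, R=–
  56: L=–, R=–
  109: L=–, R=–
  14: L=–, R=–

Path to 70: 61 → 73 → 71 → 70
Path to 71: 61 → 73 → 71
71 lies on both paths and is an ancestor of the other node.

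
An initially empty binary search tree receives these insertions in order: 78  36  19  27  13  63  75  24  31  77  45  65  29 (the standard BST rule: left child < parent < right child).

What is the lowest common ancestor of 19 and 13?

Insert 78: tree is empty, so 78 becomes the root.
Insert 36: 36 < 78 → go left. Place as left child of 78.
Insert 19: 19 < 78 → go left; 19 < 36 → go left. Place as left child of 36.
Insert 27: 27 < 78 → go left; 27 < 36 → go left; 27 > 19 → go right. Place as right child of 19.
Insert 13: 13 < 78 → go left; 13 < 36 → go left; 13 < 19 → go left. Place as left child of 19.
Insert 63: 63 < 78 → go left; 63 > 36 → go right. Place as right child of 36.
Insert 75: 75 < 78 → go left; 75 > 36 → go right; 75 > 63 → go right. Place as right child of 63.
Insert 24: 24 < 78 → go left; 24 < 36 → go left; 24 > 19 → go right; 24 < 27 → go left. Place as left child of 27.
Insert 31: 31 < 78 → go left; 31 < 36 → go left; 31 > 19 → go right; 31 > 27 → go right. Place as right child of 27.
Insert 77: 77 < 78 → go left; 77 > 36 → go right; 77 > 63 → go right; 77 > 75 → go right. Place as right child of 75.
Insert 45: 45 < 78 → go left; 45 > 36 → go right; 45 < 63 → go left. Place as left child of 63.
Insert 65: 65 < 78 → go left; 65 > 36 → go right; 65 > 63 → go right; 65 < 75 → go left. Place as left child of 75.
Insert 29: 29 < 78 → go left; 29 < 36 → go left; 29 > 19 → go right; 29 > 27 → go right; 29 < 31 → go left. Place as left child of 31.

Path to 19: 78 → 36 → 19
Path to 13: 78 → 36 → 19 → 13
19 lies on both paths and is an ancestor of the other node.

19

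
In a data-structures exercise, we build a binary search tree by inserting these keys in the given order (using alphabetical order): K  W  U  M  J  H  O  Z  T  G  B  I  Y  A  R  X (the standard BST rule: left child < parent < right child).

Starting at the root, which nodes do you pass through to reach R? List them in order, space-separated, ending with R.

Insert K: tree is empty, so K becomes the root.
Insert W: W > K → go right. Place as right child of K.
Insert U: U > K → go right; U < W → go left. Place as left child of W.
Insert M: M > K → go right; M < W → go left; M < U → go left. Place as left child of U.
Insert J: J < K → go left. Place as left child of K.
Insert H: H < K → go left; H < J → go left. Place as left child of J.
Insert O: O > K → go right; O < W → go left; O < U → go left; O > M → go right. Place as right child of M.
Insert Z: Z > K → go right; Z > W → go right. Place as right child of W.
Insert T: T > K → go right; T < W → go left; T < U → go left; T > M → go right; T > O → go right. Place as right child of O.
Insert G: G < K → go left; G < J → go left; G < H → go left. Place as left child of H.
Insert B: B < K → go left; B < J → go left; B < H → go left; B < G → go left. Place as left child of G.
Insert I: I < K → go left; I < J → go left; I > H → go right. Place as right child of H.
Insert Y: Y > K → go right; Y > W → go right; Y < Z → go left. Place as left child of Z.
Insert A: A < K → go left; A < J → go left; A < H → go left; A < G → go left; A < B → go left. Place as left child of B.
Insert R: R > K → go right; R < W → go left; R < U → go left; R > M → go right; R > O → go right; R < T → go left. Place as left child of T.
Insert X: X > K → go right; X > W → go right; X < Z → go left; X < Y → go left. Place as left child of Y.

K W U M O T R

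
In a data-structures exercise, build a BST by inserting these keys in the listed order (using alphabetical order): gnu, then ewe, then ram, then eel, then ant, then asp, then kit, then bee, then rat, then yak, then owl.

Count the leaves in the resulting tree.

3

gnu: root
ewe: left child of gnu (depth 1)
ram: right child of gnu (depth 1)
eel: left child of ewe (depth 2)
ant: left child of eel (depth 3)
asp: right child of ant (depth 4)
kit: left child of ram (depth 2)
bee: right child of asp (depth 5)
rat: right child of ram (depth 2)
yak: right child of rat (depth 3)
owl: right child of kit (depth 3)

Leaves: bee, owl, yak — 3 in total.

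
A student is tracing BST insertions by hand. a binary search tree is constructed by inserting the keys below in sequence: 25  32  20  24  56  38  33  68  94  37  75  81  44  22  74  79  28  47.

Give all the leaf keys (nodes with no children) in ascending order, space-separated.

25: root
32: right child of 25 (depth 1)
20: left child of 25 (depth 1)
24: right child of 20 (depth 2)
56: right child of 32 (depth 2)
38: left child of 56 (depth 3)
33: left child of 38 (depth 4)
68: right child of 56 (depth 3)
94: right child of 68 (depth 4)
37: right child of 33 (depth 5)
75: left child of 94 (depth 5)
81: right child of 75 (depth 6)
44: right child of 38 (depth 4)
22: left child of 24 (depth 3)
74: left child of 75 (depth 6)
79: left child of 81 (depth 7)
28: left child of 32 (depth 2)
47: right child of 44 (depth 5)

22 28 37 47 74 79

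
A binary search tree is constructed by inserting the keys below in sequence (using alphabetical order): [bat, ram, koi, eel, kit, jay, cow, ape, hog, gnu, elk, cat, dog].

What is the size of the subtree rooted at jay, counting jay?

Insert bat: tree is empty, so bat becomes the root.
Insert ram: ram > bat → go right. Place as right child of bat.
Insert koi: koi > bat → go right; koi < ram → go left. Place as left child of ram.
Insert eel: eel > bat → go right; eel < ram → go left; eel < koi → go left. Place as left child of koi.
Insert kit: kit > bat → go right; kit < ram → go left; kit < koi → go left; kit > eel → go right. Place as right child of eel.
Insert jay: jay > bat → go right; jay < ram → go left; jay < koi → go left; jay > eel → go right; jay < kit → go left. Place as left child of kit.
Insert cow: cow > bat → go right; cow < ram → go left; cow < koi → go left; cow < eel → go left. Place as left child of eel.
Insert ape: ape < bat → go left. Place as left child of bat.
Insert hog: hog > bat → go right; hog < ram → go left; hog < koi → go left; hog > eel → go right; hog < kit → go left; hog < jay → go left. Place as left child of jay.
Insert gnu: gnu > bat → go right; gnu < ram → go left; gnu < koi → go left; gnu > eel → go right; gnu < kit → go left; gnu < jay → go left; gnu < hog → go left. Place as left child of hog.
Insert elk: elk > bat → go right; elk < ram → go left; elk < koi → go left; elk > eel → go right; elk < kit → go left; elk < jay → go left; elk < hog → go left; elk < gnu → go left. Place as left child of gnu.
Insert cat: cat > bat → go right; cat < ram → go left; cat < koi → go left; cat < eel → go left; cat < cow → go left. Place as left child of cow.
Insert dog: dog > bat → go right; dog < ram → go left; dog < koi → go left; dog < eel → go left; dog > cow → go right. Place as right child of cow.

Subtree rooted at jay contains: jay, hog, gnu, elk — 4 nodes.

4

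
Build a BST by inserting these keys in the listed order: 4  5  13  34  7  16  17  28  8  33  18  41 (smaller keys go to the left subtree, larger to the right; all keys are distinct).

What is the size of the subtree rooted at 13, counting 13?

10

Insert 4: tree is empty, so 4 becomes the root.
Insert 5: 5 > 4 → go right. Place as right child of 4.
Insert 13: 13 > 4 → go right; 13 > 5 → go right. Place as right child of 5.
Insert 34: 34 > 4 → go right; 34 > 5 → go right; 34 > 13 → go right. Place as right child of 13.
Insert 7: 7 > 4 → go right; 7 > 5 → go right; 7 < 13 → go left. Place as left child of 13.
Insert 16: 16 > 4 → go right; 16 > 5 → go right; 16 > 13 → go right; 16 < 34 → go left. Place as left child of 34.
Insert 17: 17 > 4 → go right; 17 > 5 → go right; 17 > 13 → go right; 17 < 34 → go left; 17 > 16 → go right. Place as right child of 16.
Insert 28: 28 > 4 → go right; 28 > 5 → go right; 28 > 13 → go right; 28 < 34 → go left; 28 > 16 → go right; 28 > 17 → go right. Place as right child of 17.
Insert 8: 8 > 4 → go right; 8 > 5 → go right; 8 < 13 → go left; 8 > 7 → go right. Place as right child of 7.
Insert 33: 33 > 4 → go right; 33 > 5 → go right; 33 > 13 → go right; 33 < 34 → go left; 33 > 16 → go right; 33 > 17 → go right; 33 > 28 → go right. Place as right child of 28.
Insert 18: 18 > 4 → go right; 18 > 5 → go right; 18 > 13 → go right; 18 < 34 → go left; 18 > 16 → go right; 18 > 17 → go right; 18 < 28 → go left. Place as left child of 28.
Insert 41: 41 > 4 → go right; 41 > 5 → go right; 41 > 13 → go right; 41 > 34 → go right. Place as right child of 34.

Subtree rooted at 13 contains: 13, 7, 8, 34, 16, 17, 28, 18, 33, 41 — 10 nodes.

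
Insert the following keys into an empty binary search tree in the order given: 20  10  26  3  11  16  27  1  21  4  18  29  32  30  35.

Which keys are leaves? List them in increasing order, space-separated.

1 4 18 21 30 35

Resulting structure (node: left, right):
  20: L=10, R=26
  10: L=3, R=11
  26: L=21, R=27
  3: L=1, R=4
  11: L=–, R=16
  16: L=–, R=18
  27: L=–, R=29
  1: L=–, R=–
  21: L=–, R=–
  4: L=–, R=–
  18: L=–, R=–
  29: L=–, R=32
  32: L=30, R=35
  30: L=–, R=–
  35: L=–, R=–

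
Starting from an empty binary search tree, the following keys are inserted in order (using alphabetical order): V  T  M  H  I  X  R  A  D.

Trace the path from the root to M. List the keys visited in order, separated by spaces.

V: root
T: left child of V (depth 1)
M: left child of T (depth 2)
H: left child of M (depth 3)
I: right child of H (depth 4)
X: right child of V (depth 1)
R: right child of M (depth 3)
A: left child of H (depth 4)
D: right child of A (depth 5)

V T M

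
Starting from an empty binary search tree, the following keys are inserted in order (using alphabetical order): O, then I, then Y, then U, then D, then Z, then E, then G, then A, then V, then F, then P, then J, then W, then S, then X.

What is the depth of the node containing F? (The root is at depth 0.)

Resulting structure (node: left, right):
  O: L=I, R=Y
  I: L=D, R=J
  Y: L=U, R=Z
  U: L=P, R=V
  D: L=A, R=E
  Z: L=–, R=–
  E: L=–, R=G
  G: L=F, R=–
  A: L=–, R=–
  V: L=–, R=W
  F: L=–, R=–
  P: L=–, R=S
  J: L=–, R=–
  W: L=–, R=X
  S: L=–, R=–
  X: L=–, R=–

Path to F: O → I → D → E → G → F, which is 5 edges.

5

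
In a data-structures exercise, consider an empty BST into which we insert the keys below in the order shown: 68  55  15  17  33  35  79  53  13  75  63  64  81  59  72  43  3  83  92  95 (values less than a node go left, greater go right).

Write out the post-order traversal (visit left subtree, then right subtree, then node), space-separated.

3 13 43 53 35 33 17 15 59 64 63 55 72 75 95 92 83 81 79 68

68: root
55: left child of 68 (depth 1)
15: left child of 55 (depth 2)
17: right child of 15 (depth 3)
33: right child of 17 (depth 4)
35: right child of 33 (depth 5)
79: right child of 68 (depth 1)
53: right child of 35 (depth 6)
13: left child of 15 (depth 3)
75: left child of 79 (depth 2)
63: right child of 55 (depth 2)
64: right child of 63 (depth 3)
81: right child of 79 (depth 2)
59: left child of 63 (depth 3)
72: left child of 75 (depth 3)
43: left child of 53 (depth 7)
3: left child of 13 (depth 4)
83: right child of 81 (depth 3)
92: right child of 83 (depth 4)
95: right child of 92 (depth 5)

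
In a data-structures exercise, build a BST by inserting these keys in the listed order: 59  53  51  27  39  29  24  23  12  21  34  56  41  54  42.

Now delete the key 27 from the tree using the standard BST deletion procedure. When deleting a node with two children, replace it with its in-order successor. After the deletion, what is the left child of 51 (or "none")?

59: root
53: left child of 59 (depth 1)
51: left child of 53 (depth 2)
27: left child of 51 (depth 3)
39: right child of 27 (depth 4)
29: left child of 39 (depth 5)
24: left child of 27 (depth 4)
23: left child of 24 (depth 5)
12: left child of 23 (depth 6)
21: right child of 12 (depth 7)
34: right child of 29 (depth 6)
56: right child of 53 (depth 2)
41: right child of 39 (depth 5)
54: left child of 56 (depth 3)
42: right child of 41 (depth 6)

Delete 27 (two children — replace with in-order successor).
After deletion, 51's left child: 29.

29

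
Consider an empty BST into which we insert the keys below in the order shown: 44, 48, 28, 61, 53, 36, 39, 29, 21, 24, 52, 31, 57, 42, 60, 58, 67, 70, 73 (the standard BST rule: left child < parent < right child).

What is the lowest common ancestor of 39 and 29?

Insert 44: tree is empty, so 44 becomes the root.
Insert 48: 48 > 44 → go right. Place as right child of 44.
Insert 28: 28 < 44 → go left. Place as left child of 44.
Insert 61: 61 > 44 → go right; 61 > 48 → go right. Place as right child of 48.
Insert 53: 53 > 44 → go right; 53 > 48 → go right; 53 < 61 → go left. Place as left child of 61.
Insert 36: 36 < 44 → go left; 36 > 28 → go right. Place as right child of 28.
Insert 39: 39 < 44 → go left; 39 > 28 → go right; 39 > 36 → go right. Place as right child of 36.
Insert 29: 29 < 44 → go left; 29 > 28 → go right; 29 < 36 → go left. Place as left child of 36.
Insert 21: 21 < 44 → go left; 21 < 28 → go left. Place as left child of 28.
Insert 24: 24 < 44 → go left; 24 < 28 → go left; 24 > 21 → go right. Place as right child of 21.
Insert 52: 52 > 44 → go right; 52 > 48 → go right; 52 < 61 → go left; 52 < 53 → go left. Place as left child of 53.
Insert 31: 31 < 44 → go left; 31 > 28 → go right; 31 < 36 → go left; 31 > 29 → go right. Place as right child of 29.
Insert 57: 57 > 44 → go right; 57 > 48 → go right; 57 < 61 → go left; 57 > 53 → go right. Place as right child of 53.
Insert 42: 42 < 44 → go left; 42 > 28 → go right; 42 > 36 → go right; 42 > 39 → go right. Place as right child of 39.
Insert 60: 60 > 44 → go right; 60 > 48 → go right; 60 < 61 → go left; 60 > 53 → go right; 60 > 57 → go right. Place as right child of 57.
Insert 58: 58 > 44 → go right; 58 > 48 → go right; 58 < 61 → go left; 58 > 53 → go right; 58 > 57 → go right; 58 < 60 → go left. Place as left child of 60.
Insert 67: 67 > 44 → go right; 67 > 48 → go right; 67 > 61 → go right. Place as right child of 61.
Insert 70: 70 > 44 → go right; 70 > 48 → go right; 70 > 61 → go right; 70 > 67 → go right. Place as right child of 67.
Insert 73: 73 > 44 → go right; 73 > 48 → go right; 73 > 61 → go right; 73 > 67 → go right; 73 > 70 → go right. Place as right child of 70.

Path to 39: 44 → 28 → 36 → 39
Path to 29: 44 → 28 → 36 → 29
The paths share a prefix ending at 36, then split left and right.

36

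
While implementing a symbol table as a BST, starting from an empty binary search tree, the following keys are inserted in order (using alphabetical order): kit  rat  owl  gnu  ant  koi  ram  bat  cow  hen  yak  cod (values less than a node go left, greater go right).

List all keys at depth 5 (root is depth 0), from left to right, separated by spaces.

cod

Resulting structure (node: left, right):
  kit: L=gnu, R=rat
  rat: L=owl, R=yak
  owl: L=koi, R=ram
  gnu: L=ant, R=hen
  ant: L=–, R=bat
  koi: L=–, R=–
  ram: L=–, R=–
  bat: L=–, R=cow
  cow: L=cod, R=–
  hen: L=–, R=–
  yak: L=–, R=–
  cod: L=–, R=–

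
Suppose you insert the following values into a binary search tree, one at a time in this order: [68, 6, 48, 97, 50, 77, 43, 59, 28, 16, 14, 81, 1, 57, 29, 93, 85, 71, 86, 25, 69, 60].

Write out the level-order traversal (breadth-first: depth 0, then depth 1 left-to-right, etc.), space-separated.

68 6 97 1 48 77 43 50 71 81 28 59 69 93 16 29 57 60 85 14 25 86

Insert 68: tree is empty, so 68 becomes the root.
Insert 6: 6 < 68 → go left. Place as left child of 68.
Insert 48: 48 < 68 → go left; 48 > 6 → go right. Place as right child of 6.
Insert 97: 97 > 68 → go right. Place as right child of 68.
Insert 50: 50 < 68 → go left; 50 > 6 → go right; 50 > 48 → go right. Place as right child of 48.
Insert 77: 77 > 68 → go right; 77 < 97 → go left. Place as left child of 97.
Insert 43: 43 < 68 → go left; 43 > 6 → go right; 43 < 48 → go left. Place as left child of 48.
Insert 59: 59 < 68 → go left; 59 > 6 → go right; 59 > 48 → go right; 59 > 50 → go right. Place as right child of 50.
Insert 28: 28 < 68 → go left; 28 > 6 → go right; 28 < 48 → go left; 28 < 43 → go left. Place as left child of 43.
Insert 16: 16 < 68 → go left; 16 > 6 → go right; 16 < 48 → go left; 16 < 43 → go left; 16 < 28 → go left. Place as left child of 28.
Insert 14: 14 < 68 → go left; 14 > 6 → go right; 14 < 48 → go left; 14 < 43 → go left; 14 < 28 → go left; 14 < 16 → go left. Place as left child of 16.
Insert 81: 81 > 68 → go right; 81 < 97 → go left; 81 > 77 → go right. Place as right child of 77.
Insert 1: 1 < 68 → go left; 1 < 6 → go left. Place as left child of 6.
Insert 57: 57 < 68 → go left; 57 > 6 → go right; 57 > 48 → go right; 57 > 50 → go right; 57 < 59 → go left. Place as left child of 59.
Insert 29: 29 < 68 → go left; 29 > 6 → go right; 29 < 48 → go left; 29 < 43 → go left; 29 > 28 → go right. Place as right child of 28.
Insert 93: 93 > 68 → go right; 93 < 97 → go left; 93 > 77 → go right; 93 > 81 → go right. Place as right child of 81.
Insert 85: 85 > 68 → go right; 85 < 97 → go left; 85 > 77 → go right; 85 > 81 → go right; 85 < 93 → go left. Place as left child of 93.
Insert 71: 71 > 68 → go right; 71 < 97 → go left; 71 < 77 → go left. Place as left child of 77.
Insert 86: 86 > 68 → go right; 86 < 97 → go left; 86 > 77 → go right; 86 > 81 → go right; 86 < 93 → go left; 86 > 85 → go right. Place as right child of 85.
Insert 25: 25 < 68 → go left; 25 > 6 → go right; 25 < 48 → go left; 25 < 43 → go left; 25 < 28 → go left; 25 > 16 → go right. Place as right child of 16.
Insert 69: 69 > 68 → go right; 69 < 97 → go left; 69 < 77 → go left; 69 < 71 → go left. Place as left child of 71.
Insert 60: 60 < 68 → go left; 60 > 6 → go right; 60 > 48 → go right; 60 > 50 → go right; 60 > 59 → go right. Place as right child of 59.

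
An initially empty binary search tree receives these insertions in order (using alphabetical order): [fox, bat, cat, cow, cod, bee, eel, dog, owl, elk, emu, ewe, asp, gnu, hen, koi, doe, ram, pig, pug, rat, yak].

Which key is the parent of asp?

bat

fox: root
bat: left child of fox (depth 1)
cat: right child of bat (depth 2)
cow: right child of cat (depth 3)
cod: left child of cow (depth 4)
bee: left child of cat (depth 3)
eel: right child of cow (depth 4)
dog: left child of eel (depth 5)
owl: right child of fox (depth 1)
elk: right child of eel (depth 5)
emu: right child of elk (depth 6)
ewe: right child of emu (depth 7)
asp: left child of bat (depth 2)
gnu: left child of owl (depth 2)
hen: right child of gnu (depth 3)
koi: right child of hen (depth 4)
doe: left child of dog (depth 6)
ram: right child of owl (depth 2)
pig: left child of ram (depth 3)
pug: right child of pig (depth 4)
rat: right child of ram (depth 3)
yak: right child of rat (depth 4)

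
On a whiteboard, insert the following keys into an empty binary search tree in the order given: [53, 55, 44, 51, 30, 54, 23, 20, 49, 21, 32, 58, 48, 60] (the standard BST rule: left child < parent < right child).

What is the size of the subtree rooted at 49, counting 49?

2

Insert 53: tree is empty, so 53 becomes the root.
Insert 55: 55 > 53 → go right. Place as right child of 53.
Insert 44: 44 < 53 → go left. Place as left child of 53.
Insert 51: 51 < 53 → go left; 51 > 44 → go right. Place as right child of 44.
Insert 30: 30 < 53 → go left; 30 < 44 → go left. Place as left child of 44.
Insert 54: 54 > 53 → go right; 54 < 55 → go left. Place as left child of 55.
Insert 23: 23 < 53 → go left; 23 < 44 → go left; 23 < 30 → go left. Place as left child of 30.
Insert 20: 20 < 53 → go left; 20 < 44 → go left; 20 < 30 → go left; 20 < 23 → go left. Place as left child of 23.
Insert 49: 49 < 53 → go left; 49 > 44 → go right; 49 < 51 → go left. Place as left child of 51.
Insert 21: 21 < 53 → go left; 21 < 44 → go left; 21 < 30 → go left; 21 < 23 → go left; 21 > 20 → go right. Place as right child of 20.
Insert 32: 32 < 53 → go left; 32 < 44 → go left; 32 > 30 → go right. Place as right child of 30.
Insert 58: 58 > 53 → go right; 58 > 55 → go right. Place as right child of 55.
Insert 48: 48 < 53 → go left; 48 > 44 → go right; 48 < 51 → go left; 48 < 49 → go left. Place as left child of 49.
Insert 60: 60 > 53 → go right; 60 > 55 → go right; 60 > 58 → go right. Place as right child of 58.

Subtree rooted at 49 contains: 49, 48 — 2 nodes.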